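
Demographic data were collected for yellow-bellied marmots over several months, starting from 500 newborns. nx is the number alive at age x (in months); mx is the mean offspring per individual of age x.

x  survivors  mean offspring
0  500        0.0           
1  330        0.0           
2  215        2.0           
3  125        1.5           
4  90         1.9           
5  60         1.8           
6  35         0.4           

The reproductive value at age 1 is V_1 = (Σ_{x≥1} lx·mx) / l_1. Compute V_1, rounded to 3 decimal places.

lx = nx/n0 = nx/500: 1, 0.66, 0.43, 0.25, 0.18, 0.12, 0.07
lx·mx for x ≥ 1: 0, 0.86, 0.375, 0.342, 0.216, 0.028 → sum = 1.821
V_1 = 1.821 / l_1 = 1.821 / 0.66 = 2.759091… → 2.759

2.759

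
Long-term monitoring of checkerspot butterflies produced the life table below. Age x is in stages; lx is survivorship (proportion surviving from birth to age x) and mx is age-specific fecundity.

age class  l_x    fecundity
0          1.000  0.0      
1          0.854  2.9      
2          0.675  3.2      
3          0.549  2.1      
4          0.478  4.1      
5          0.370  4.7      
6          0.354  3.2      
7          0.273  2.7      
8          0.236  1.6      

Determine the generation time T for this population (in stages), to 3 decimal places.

3.559

lx·mx: 0, 2.4766, 2.16, 1.1529, 1.9598, 1.739, 1.1328, 0.7371, 0.3776 → R0 = 11.7358
x·lx·mx: 0, 2.4766, 4.32, 3.4587, 7.8392, 8.695, 6.7968, 5.1597, 3.0208 → Σ = 41.7668
T = 41.7668 / 11.7358 = 3.558922… → 3.559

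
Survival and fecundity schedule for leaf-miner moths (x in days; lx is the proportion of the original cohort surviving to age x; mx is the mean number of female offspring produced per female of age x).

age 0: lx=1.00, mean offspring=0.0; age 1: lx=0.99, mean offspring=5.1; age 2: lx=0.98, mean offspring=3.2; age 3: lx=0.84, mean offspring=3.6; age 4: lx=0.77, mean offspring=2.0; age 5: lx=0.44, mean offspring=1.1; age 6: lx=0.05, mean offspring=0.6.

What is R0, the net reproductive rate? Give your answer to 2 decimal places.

13.26

lx·mx by age: 0, 5.049, 3.136, 3.024, 1.54, 0.484, 0.03
R0 = Σ lx·mx = 13.263 → 13.26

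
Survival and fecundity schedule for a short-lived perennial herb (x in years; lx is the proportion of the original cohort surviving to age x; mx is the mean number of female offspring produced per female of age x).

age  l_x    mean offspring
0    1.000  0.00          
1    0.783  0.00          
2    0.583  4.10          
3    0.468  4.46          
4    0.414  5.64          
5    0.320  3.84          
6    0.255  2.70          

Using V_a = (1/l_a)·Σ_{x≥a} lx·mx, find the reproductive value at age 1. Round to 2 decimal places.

lx·mx for x ≥ 1: 0, 2.3903, 2.08728, 2.33496, 1.2288, 0.6885 → sum = 8.72984
V_1 = 8.72984 / l_1 = 8.72984 / 0.783 = 11.149221… → 11.15

11.15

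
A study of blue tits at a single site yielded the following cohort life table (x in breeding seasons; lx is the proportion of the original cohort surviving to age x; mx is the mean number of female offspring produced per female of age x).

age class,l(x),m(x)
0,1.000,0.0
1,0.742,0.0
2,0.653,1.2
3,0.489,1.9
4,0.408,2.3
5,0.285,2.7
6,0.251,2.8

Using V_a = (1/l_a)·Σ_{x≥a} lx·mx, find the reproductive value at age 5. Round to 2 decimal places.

5.17

lx·mx for x ≥ 5: 0.7695, 0.7028 → sum = 1.4723
V_5 = 1.4723 / l_5 = 1.4723 / 0.285 = 5.165965… → 5.17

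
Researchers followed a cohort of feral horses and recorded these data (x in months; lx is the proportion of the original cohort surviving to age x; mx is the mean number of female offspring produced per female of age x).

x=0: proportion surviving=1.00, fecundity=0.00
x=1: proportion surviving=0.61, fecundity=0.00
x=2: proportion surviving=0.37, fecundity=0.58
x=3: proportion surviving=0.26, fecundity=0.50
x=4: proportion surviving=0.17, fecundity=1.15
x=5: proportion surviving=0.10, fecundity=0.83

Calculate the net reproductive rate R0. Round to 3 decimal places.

0.623

lx·mx by age: 0, 0, 0.2146, 0.13, 0.1955, 0.083
R0 = Σ lx·mx = 0.6231 → 0.623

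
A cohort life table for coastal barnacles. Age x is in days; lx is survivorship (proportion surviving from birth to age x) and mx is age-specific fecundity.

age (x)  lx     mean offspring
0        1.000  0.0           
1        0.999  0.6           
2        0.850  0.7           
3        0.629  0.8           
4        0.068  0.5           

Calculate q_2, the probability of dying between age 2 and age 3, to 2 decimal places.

0.26

q_2 = (l_2 − l_3) / l_2 = (0.85 − 0.629) / 0.85
     = 0.221 / 0.85 = 0.26 → 0.26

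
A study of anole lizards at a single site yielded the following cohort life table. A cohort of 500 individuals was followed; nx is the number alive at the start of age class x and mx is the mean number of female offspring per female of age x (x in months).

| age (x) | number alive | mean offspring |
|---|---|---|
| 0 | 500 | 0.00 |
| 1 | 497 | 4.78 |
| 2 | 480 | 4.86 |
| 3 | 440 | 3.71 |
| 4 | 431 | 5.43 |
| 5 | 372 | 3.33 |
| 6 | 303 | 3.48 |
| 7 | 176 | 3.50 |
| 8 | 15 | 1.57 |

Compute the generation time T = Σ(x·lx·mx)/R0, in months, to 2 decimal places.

3.30

lx = nx/n0 = nx/500: 1, 0.994, 0.96, 0.88, 0.862, 0.744, 0.606, 0.352, 0.03
lx·mx: 0, 4.75132, 4.6656, 3.2648, 4.68066, 2.47752, 2.10888, 1.232, 0.0471 → R0 = 23.22788
x·lx·mx: 0, 4.75132, 9.3312, 9.7944, 18.72264, 12.3876, 12.65328, 8.624, 0.3768 → Σ = 76.64124
T = 76.64124 / 23.22788 = 3.299537… → 3.30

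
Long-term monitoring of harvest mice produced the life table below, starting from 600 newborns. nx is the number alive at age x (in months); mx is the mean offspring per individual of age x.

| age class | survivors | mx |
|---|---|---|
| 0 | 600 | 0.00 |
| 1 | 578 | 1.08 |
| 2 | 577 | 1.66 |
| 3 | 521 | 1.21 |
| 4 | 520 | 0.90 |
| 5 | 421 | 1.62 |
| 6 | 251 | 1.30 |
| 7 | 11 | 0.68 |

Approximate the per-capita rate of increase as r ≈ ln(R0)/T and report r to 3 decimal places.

0.573

lx = nx/n0 = nx/600: 1, 0.96333…, 0.96167…, 0.86833…, 0.86667…, 0.70167…, 0.41833…, 0.01833…
R0 = Σ lx·mx = 0 + 1.0404… + 1.59637… + 1.05068… + 0.78… + 1.1367… + 0.54383… + 0.01247… = 6.16045…
Σ x·lx·mx = 19.53895…; T = 19.53895…/6.16045… = 3.17168…
r ≈ ln(R0)/T = ln(6.16045…)/3.17168… = 0.57325… → 0.573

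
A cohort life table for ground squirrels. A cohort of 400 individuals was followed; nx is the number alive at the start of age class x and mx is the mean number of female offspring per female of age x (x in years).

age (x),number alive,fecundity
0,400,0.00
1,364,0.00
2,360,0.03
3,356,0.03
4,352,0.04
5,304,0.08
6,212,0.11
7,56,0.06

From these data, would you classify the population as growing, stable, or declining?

lx = nx/n0 = nx/400: 1, 0.91, 0.9, 0.89, 0.88, 0.76, 0.53, 0.14
R0 = Σ lx·mx = 0 + 0 + 0.027 + 0.0267 + 0.0352 + 0.0608 + 0.0583 + 0.0084 = 0.2164
R0 < 1, so the population is declining.

declining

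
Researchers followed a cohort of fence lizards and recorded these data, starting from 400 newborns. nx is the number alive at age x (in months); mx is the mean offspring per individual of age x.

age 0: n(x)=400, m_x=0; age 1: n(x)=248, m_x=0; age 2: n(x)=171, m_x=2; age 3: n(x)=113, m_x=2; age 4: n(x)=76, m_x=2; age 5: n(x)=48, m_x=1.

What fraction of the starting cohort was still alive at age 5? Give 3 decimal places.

l_5 = n_5/n_0 = 48/400 = 0.12 → 0.120

0.120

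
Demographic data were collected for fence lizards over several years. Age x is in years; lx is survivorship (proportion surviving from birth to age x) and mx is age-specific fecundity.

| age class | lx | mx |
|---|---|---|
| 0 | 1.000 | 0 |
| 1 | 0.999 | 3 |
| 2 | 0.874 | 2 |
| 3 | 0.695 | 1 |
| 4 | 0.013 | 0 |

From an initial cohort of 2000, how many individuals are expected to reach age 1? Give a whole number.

1998

Expected survivors = N0 · l_1 = 2000 × 0.999 = 1998 → 1998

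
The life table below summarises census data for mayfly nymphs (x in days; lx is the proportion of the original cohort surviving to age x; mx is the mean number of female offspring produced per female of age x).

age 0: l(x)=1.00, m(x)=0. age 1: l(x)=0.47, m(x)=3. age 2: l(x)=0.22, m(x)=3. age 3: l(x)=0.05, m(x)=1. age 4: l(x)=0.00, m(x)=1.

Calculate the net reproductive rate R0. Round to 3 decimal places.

lx·mx by age: 0, 1.41, 0.66, 0.05, 0
R0 = Σ lx·mx = 2.12 → 2.120

2.120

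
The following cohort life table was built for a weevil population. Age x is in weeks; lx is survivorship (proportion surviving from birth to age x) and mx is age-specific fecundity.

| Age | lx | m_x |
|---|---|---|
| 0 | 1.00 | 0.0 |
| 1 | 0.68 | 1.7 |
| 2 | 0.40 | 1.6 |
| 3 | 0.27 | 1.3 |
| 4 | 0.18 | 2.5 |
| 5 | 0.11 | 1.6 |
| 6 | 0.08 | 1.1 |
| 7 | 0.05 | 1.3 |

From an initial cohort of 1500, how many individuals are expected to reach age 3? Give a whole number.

Expected survivors = N0 · l_3 = 1500 × 0.27 = 405 → 405

405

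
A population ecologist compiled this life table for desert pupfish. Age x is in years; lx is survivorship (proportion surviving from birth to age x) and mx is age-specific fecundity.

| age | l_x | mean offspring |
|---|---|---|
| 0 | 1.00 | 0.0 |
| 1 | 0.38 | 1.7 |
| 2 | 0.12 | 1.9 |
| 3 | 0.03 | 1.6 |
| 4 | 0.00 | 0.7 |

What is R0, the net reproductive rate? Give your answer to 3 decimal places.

0.922

lx·mx by age: 0, 0.646, 0.228, 0.048, 0
R0 = Σ lx·mx = 0.922 → 0.922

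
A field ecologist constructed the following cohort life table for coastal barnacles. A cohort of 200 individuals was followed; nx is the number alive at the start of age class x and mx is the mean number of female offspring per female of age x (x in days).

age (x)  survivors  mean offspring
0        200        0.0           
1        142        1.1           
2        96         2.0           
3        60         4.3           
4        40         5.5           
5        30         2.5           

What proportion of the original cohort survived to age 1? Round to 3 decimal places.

l_1 = n_1/n_0 = 142/200 = 0.71 → 0.710

0.710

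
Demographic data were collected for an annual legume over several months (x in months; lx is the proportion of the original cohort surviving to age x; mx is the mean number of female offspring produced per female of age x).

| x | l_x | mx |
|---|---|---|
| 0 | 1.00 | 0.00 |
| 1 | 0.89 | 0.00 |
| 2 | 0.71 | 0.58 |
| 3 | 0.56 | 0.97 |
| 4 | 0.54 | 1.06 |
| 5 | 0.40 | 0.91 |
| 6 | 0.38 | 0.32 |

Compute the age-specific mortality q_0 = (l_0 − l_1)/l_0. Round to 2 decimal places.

0.11

q_0 = (l_0 − l_1) / l_0 = (1 − 0.89) / 1
     = 0.11 / 1 = 0.11 → 0.11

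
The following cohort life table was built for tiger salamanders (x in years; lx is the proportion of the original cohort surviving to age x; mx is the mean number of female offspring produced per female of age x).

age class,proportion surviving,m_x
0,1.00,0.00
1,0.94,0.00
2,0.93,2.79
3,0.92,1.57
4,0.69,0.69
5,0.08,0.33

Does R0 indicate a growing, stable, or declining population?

growing

R0 = Σ lx·mx = 0 + 0 + 2.5947 + 1.4444 + 0.4761 + 0.0264 = 4.5416
R0 > 1, so the population is growing.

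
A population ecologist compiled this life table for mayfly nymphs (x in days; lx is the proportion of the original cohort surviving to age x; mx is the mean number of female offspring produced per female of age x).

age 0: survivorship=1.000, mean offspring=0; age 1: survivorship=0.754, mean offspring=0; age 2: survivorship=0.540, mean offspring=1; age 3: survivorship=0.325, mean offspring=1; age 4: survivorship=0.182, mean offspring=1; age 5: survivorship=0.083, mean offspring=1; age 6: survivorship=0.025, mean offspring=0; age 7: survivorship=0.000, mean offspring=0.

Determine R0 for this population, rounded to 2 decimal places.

lx·mx by age: 0, 0, 0.54, 0.325, 0.182, 0.083, 0, 0
R0 = Σ lx·mx = 1.13 → 1.13

1.13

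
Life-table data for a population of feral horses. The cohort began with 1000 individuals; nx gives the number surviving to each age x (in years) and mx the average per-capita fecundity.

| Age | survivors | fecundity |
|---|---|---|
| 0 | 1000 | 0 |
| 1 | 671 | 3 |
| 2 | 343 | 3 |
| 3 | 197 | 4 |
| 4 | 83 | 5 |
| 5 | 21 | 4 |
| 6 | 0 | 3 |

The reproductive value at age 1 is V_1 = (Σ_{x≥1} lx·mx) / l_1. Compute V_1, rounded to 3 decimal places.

6.452

lx = nx/n0 = nx/1000: 1, 0.671, 0.343, 0.197, 0.083, 0.021, 0
lx·mx for x ≥ 1: 2.013, 1.029, 0.788, 0.415, 0.084, 0 → sum = 4.329
V_1 = 4.329 / l_1 = 4.329 / 0.671 = 6.451565… → 6.452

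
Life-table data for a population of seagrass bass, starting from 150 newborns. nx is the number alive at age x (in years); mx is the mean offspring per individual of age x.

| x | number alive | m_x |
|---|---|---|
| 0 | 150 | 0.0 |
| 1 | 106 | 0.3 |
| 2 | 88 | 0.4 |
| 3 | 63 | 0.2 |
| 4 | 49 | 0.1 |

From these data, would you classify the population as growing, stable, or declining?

lx = nx/n0 = nx/150: 1, 0.70667…, 0.58667…, 0.42, 0.32667…
R0 = Σ lx·mx = 0 + 0.212… + 0.234667… + 0.084 + 0.032667… = 0.563333…
R0 < 1, so the population is declining.

declining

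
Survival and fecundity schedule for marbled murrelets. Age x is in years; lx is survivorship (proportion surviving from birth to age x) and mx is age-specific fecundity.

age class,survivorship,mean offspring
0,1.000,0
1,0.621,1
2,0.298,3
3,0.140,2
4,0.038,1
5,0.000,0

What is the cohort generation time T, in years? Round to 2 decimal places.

lx·mx: 0, 0.621, 0.894, 0.28, 0.038, 0 → R0 = 1.833
x·lx·mx: 0, 0.621, 1.788, 0.84, 0.152, 0 → Σ = 3.401
T = 3.401 / 1.833 = 1.855428… → 1.86

1.86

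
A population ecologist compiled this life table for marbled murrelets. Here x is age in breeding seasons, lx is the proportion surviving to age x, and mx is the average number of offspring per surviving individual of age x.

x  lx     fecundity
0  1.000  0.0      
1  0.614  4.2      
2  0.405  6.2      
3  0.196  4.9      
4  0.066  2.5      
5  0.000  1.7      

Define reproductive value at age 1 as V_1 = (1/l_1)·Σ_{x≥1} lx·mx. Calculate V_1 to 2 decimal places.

lx·mx for x ≥ 1: 2.5788, 2.511, 0.9604, 0.165, 0 → sum = 6.2152
V_1 = 6.2152 / l_1 = 6.2152 / 0.614 = 10.122476… → 10.12

10.12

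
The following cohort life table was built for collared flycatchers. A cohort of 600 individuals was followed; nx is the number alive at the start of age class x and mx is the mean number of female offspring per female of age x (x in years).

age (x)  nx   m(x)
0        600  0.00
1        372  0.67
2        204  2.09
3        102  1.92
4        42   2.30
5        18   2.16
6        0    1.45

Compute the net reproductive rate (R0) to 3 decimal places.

lx = nx/n0 = nx/600: 1, 0.62, 0.34, 0.17, 0.07, 0.03, 0
lx·mx by age: 0, 0.4154, 0.7106, 0.3264, 0.161, 0.0648, 0
R0 = Σ lx·mx = 1.6782 → 1.678

1.678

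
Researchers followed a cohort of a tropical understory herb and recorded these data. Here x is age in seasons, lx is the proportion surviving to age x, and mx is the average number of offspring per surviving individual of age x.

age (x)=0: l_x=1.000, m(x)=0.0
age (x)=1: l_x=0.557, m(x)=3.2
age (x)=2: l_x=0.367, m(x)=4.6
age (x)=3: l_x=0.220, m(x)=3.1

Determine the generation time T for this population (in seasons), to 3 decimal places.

1.735

lx·mx: 0, 1.7824, 1.6882, 0.682 → R0 = 4.1526
x·lx·mx: 0, 1.7824, 3.3764, 2.046 → Σ = 7.2048
T = 7.2048 / 4.1526 = 1.735009… → 1.735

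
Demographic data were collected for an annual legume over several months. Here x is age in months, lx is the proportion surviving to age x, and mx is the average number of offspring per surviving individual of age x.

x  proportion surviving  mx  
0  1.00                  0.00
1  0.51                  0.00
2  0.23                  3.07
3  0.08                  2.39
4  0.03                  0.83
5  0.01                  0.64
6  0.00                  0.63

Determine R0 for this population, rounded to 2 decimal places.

lx·mx by age: 0, 0, 0.7061, 0.1912, 0.0249, 0.0064, 0
R0 = Σ lx·mx = 0.9286 → 0.93

0.93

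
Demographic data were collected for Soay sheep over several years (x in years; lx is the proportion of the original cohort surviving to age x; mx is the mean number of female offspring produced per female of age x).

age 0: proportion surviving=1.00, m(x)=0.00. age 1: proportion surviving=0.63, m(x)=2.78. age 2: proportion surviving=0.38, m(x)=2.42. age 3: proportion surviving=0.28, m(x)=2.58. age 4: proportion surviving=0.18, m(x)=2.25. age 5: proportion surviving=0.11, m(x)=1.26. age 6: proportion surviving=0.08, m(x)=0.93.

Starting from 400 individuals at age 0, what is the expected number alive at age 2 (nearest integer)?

152

Expected survivors = N0 · l_2 = 400 × 0.38 = 152 → 152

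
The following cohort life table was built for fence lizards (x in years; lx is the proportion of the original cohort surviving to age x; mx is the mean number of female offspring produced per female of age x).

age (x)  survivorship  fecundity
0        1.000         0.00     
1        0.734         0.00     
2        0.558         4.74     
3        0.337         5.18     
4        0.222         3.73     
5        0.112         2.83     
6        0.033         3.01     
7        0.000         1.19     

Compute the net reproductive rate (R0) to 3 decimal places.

5.635

lx·mx by age: 0, 0, 2.64492, 1.74566, 0.82806, 0.31696, 0.09933, 0
R0 = Σ lx·mx = 5.63493 → 5.635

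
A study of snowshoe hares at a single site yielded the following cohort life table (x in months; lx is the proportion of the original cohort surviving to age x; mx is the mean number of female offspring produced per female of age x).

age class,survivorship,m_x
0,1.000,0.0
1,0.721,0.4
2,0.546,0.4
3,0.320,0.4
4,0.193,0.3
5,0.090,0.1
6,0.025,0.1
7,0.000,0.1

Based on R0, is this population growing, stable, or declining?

R0 = Σ lx·mx = 0 + 0.2884 + 0.2184 + 0.128 + 0.0579 + 0.009 + 0.0025 + 0 = 0.7042
R0 < 1, so the population is declining.

declining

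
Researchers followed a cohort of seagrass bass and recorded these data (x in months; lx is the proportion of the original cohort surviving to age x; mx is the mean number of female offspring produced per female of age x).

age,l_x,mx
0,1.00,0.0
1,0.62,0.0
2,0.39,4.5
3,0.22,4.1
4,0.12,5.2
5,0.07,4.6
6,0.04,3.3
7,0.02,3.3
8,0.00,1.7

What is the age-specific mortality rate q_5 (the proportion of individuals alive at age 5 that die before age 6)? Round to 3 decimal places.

0.429

q_5 = (l_5 − l_6) / l_5 = (0.07 − 0.04) / 0.07
     = 0.03 / 0.07 = 0.428571… → 0.429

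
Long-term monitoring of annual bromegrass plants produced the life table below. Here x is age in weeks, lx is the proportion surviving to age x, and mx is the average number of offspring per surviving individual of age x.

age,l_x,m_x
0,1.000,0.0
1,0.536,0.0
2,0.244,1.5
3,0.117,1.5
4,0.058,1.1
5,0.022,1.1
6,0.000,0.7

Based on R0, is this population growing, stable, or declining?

declining

R0 = Σ lx·mx = 0 + 0 + 0.366 + 0.1755 + 0.0638 + 0.0242 + 0 = 0.6295
R0 < 1, so the population is declining.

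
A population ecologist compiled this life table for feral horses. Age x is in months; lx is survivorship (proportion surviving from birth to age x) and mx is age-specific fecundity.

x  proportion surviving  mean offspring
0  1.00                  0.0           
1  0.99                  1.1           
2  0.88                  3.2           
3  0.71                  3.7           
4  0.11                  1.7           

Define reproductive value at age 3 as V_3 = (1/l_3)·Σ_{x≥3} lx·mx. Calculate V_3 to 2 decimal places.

3.96

lx·mx for x ≥ 3: 2.627, 0.187 → sum = 2.814
V_3 = 2.814 / l_3 = 2.814 / 0.71 = 3.96338… → 3.96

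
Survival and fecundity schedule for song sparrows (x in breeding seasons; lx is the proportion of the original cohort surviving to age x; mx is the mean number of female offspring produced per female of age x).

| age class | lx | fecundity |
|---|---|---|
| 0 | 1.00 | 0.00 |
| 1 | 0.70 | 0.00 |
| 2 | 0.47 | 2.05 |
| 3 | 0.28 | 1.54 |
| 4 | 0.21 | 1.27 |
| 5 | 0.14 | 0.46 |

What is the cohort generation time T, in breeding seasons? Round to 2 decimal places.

2.67

lx·mx: 0, 0, 0.9635, 0.4312, 0.2667, 0.0644 → R0 = 1.7258
x·lx·mx: 0, 0, 1.927, 1.2936, 1.0668, 0.322 → Σ = 4.6094
T = 4.6094 / 1.7258 = 2.670877… → 2.67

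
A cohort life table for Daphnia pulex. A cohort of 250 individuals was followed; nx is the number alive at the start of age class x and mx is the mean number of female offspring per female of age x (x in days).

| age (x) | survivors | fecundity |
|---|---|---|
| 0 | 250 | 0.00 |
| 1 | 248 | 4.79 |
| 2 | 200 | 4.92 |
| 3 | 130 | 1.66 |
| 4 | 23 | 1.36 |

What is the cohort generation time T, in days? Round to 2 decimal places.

1.62

lx = nx/n0 = nx/250: 1, 0.992, 0.8, 0.52, 0.092
lx·mx: 0, 4.75168, 3.936, 0.8632, 0.12512 → R0 = 9.676
x·lx·mx: 0, 4.75168, 7.872, 2.5896, 0.50048 → Σ = 15.71376
T = 15.71376 / 9.676 = 1.623993… → 1.62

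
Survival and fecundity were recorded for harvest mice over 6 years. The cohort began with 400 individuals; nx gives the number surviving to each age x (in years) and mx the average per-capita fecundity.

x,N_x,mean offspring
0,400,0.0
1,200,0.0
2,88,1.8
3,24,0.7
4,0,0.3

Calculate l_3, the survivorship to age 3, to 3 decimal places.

l_3 = n_3/n_0 = 24/400 = 0.06 → 0.060

0.060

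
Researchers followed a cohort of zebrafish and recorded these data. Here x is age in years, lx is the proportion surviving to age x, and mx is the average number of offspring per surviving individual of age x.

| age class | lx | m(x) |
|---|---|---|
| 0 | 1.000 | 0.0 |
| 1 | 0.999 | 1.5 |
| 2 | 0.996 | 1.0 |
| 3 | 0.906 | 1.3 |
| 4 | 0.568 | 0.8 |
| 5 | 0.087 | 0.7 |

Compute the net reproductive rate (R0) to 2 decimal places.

lx·mx by age: 0, 1.4985, 0.996, 1.1778, 0.4544, 0.0609
R0 = Σ lx·mx = 4.1876 → 4.19

4.19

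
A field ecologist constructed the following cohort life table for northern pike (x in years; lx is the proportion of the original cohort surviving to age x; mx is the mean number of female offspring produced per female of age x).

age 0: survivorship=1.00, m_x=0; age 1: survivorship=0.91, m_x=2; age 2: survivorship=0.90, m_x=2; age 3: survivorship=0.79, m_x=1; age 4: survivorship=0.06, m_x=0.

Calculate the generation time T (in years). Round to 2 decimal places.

lx·mx: 0, 1.82, 1.8, 0.79, 0 → R0 = 4.41
x·lx·mx: 0, 1.82, 3.6, 2.37, 0 → Σ = 7.79
T = 7.79 / 4.41 = 1.76644… → 1.77

1.77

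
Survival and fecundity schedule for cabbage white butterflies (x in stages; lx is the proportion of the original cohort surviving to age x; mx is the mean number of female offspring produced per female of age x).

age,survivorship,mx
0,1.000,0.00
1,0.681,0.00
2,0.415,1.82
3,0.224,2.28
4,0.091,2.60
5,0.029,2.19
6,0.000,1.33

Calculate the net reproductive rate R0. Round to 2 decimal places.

lx·mx by age: 0, 0, 0.7553, 0.51072, 0.2366, 0.06351, 0
R0 = Σ lx·mx = 1.56613 → 1.57

1.57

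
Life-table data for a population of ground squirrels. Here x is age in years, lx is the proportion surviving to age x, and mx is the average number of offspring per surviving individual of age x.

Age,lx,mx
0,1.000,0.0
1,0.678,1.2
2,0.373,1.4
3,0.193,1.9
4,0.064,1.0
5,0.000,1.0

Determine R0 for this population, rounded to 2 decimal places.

lx·mx by age: 0, 0.8136, 0.5222, 0.3667, 0.064, 0
R0 = Σ lx·mx = 1.7665 → 1.77

1.77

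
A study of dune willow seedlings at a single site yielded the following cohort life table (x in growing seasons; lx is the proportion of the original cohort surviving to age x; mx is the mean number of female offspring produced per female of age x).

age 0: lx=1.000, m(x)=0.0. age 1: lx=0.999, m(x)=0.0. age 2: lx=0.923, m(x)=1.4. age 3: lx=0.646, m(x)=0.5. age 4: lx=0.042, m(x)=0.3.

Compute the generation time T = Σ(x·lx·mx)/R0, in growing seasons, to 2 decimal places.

2.21

lx·mx: 0, 0, 1.2922, 0.323, 0.0126 → R0 = 1.6278
x·lx·mx: 0, 0, 2.5844, 0.969, 0.0504 → Σ = 3.6038
T = 3.6038 / 1.6278 = 2.213908… → 2.21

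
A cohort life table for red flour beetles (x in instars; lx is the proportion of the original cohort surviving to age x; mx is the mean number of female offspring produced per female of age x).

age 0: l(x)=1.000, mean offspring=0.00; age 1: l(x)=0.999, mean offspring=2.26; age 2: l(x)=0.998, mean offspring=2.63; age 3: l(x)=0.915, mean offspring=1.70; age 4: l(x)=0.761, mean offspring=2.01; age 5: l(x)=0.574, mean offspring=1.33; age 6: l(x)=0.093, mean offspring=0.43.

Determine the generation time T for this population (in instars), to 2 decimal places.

2.55

lx·mx: 0, 2.25774, 2.62474, 1.5555, 1.52961, 0.76342, 0.03999 → R0 = 8.771
x·lx·mx: 0, 2.25774, 5.24948, 4.6665, 6.11844, 3.8171, 0.23994 → Σ = 22.3492
T = 22.3492 / 8.771 = 2.548079… → 2.55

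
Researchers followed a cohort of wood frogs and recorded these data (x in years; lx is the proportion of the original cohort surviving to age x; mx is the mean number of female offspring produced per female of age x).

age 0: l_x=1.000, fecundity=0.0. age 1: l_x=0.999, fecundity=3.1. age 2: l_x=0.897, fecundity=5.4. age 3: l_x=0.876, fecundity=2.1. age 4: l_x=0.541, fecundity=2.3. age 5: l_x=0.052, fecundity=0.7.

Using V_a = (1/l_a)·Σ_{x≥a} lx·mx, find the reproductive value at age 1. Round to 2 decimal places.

11.07

lx·mx for x ≥ 1: 3.0969, 4.8438, 1.8396, 1.2443, 0.0364 → sum = 11.061
V_1 = 11.061 / l_1 = 11.061 / 0.999 = 11.072072… → 11.07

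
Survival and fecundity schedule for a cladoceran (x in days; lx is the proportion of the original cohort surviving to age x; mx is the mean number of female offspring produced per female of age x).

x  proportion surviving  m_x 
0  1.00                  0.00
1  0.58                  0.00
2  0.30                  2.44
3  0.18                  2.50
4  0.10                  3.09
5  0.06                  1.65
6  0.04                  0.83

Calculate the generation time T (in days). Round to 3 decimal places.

2.923

lx·mx: 0, 0, 0.732, 0.45, 0.309, 0.099, 0.0332 → R0 = 1.6232
x·lx·mx: 0, 0, 1.464, 1.35, 1.236, 0.495, 0.1992 → Σ = 4.7442
T = 4.7442 / 1.6232 = 2.922745… → 2.923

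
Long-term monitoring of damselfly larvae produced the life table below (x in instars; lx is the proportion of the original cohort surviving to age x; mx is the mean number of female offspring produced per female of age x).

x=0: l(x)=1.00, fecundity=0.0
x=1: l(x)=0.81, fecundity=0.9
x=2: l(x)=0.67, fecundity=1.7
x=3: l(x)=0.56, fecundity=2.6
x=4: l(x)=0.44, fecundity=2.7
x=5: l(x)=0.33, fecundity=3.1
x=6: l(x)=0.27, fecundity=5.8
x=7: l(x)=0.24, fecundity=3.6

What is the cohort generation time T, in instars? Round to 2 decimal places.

lx·mx: 0, 0.729, 1.139, 1.456, 1.188, 1.023, 1.566, 0.864 → R0 = 7.965
x·lx·mx: 0, 0.729, 2.278, 4.368, 4.752, 5.115, 9.396, 6.048 → Σ = 32.686
T = 32.686 / 7.965 = 4.103704… → 4.10

4.10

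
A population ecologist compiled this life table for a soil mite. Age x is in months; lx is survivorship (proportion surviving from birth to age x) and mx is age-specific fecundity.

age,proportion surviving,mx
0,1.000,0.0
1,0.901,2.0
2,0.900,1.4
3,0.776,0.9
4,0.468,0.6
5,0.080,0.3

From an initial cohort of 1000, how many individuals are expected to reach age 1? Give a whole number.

901

Expected survivors = N0 · l_1 = 1000 × 0.901 = 901 → 901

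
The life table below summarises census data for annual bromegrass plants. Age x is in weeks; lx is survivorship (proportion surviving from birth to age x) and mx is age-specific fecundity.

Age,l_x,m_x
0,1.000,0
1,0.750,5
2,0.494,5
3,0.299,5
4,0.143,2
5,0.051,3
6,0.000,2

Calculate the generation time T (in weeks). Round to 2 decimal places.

1.85

lx·mx: 0, 3.75, 2.47, 1.495, 0.286, 0.153, 0 → R0 = 8.154
x·lx·mx: 0, 3.75, 4.94, 4.485, 1.144, 0.765, 0 → Σ = 15.084
T = 15.084 / 8.154 = 1.84989… → 1.85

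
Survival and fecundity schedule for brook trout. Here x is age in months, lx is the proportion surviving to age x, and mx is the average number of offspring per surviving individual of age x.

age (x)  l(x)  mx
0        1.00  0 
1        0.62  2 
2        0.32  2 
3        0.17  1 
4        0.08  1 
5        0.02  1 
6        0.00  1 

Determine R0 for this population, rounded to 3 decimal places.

lx·mx by age: 0, 1.24, 0.64, 0.17, 0.08, 0.02, 0
R0 = Σ lx·mx = 2.15 → 2.150

2.150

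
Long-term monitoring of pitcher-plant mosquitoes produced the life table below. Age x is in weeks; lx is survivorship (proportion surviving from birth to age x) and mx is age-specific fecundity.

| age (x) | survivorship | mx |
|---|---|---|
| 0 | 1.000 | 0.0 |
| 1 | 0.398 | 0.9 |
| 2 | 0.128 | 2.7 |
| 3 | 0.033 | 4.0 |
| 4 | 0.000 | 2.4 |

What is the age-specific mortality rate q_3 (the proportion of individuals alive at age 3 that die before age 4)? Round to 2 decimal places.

1.00

q_3 = (l_3 − l_4) / l_3 = (0.033 − 0) / 0.033
     = 0.033 / 0.033 = 1 → 1.00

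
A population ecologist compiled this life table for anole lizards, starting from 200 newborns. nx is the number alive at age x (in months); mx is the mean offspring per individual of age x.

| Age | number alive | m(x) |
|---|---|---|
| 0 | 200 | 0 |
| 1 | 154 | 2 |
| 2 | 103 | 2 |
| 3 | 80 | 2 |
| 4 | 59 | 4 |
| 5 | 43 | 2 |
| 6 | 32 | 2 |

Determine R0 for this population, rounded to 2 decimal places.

lx = nx/n0 = nx/200: 1, 0.77, 0.515, 0.4, 0.295, 0.215, 0.16
lx·mx by age: 0, 1.54, 1.03, 0.8, 1.18, 0.43, 0.32
R0 = Σ lx·mx = 5.3 → 5.30

5.30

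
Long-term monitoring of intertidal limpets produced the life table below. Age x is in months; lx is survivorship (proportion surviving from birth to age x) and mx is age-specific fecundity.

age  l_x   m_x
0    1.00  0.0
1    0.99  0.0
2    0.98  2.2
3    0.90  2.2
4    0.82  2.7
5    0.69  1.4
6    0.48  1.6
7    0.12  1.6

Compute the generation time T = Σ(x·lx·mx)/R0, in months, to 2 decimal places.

3.61

lx·mx: 0, 0, 2.156, 1.98, 2.214, 0.966, 0.768, 0.192 → R0 = 8.276
x·lx·mx: 0, 0, 4.312, 5.94, 8.856, 4.83, 4.608, 1.344 → Σ = 29.89
T = 29.89 / 8.276 = 3.611648… → 3.61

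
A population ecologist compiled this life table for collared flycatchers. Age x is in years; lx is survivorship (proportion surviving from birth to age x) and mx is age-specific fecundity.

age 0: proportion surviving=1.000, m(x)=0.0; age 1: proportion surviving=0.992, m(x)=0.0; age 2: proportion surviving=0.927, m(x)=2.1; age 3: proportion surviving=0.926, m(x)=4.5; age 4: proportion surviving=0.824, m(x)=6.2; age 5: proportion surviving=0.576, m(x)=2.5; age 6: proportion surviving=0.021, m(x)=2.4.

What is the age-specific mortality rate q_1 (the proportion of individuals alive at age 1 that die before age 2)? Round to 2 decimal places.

q_1 = (l_1 − l_2) / l_1 = (0.992 − 0.927) / 0.992
     = 0.065 / 0.992 = 0.065524… → 0.07

0.07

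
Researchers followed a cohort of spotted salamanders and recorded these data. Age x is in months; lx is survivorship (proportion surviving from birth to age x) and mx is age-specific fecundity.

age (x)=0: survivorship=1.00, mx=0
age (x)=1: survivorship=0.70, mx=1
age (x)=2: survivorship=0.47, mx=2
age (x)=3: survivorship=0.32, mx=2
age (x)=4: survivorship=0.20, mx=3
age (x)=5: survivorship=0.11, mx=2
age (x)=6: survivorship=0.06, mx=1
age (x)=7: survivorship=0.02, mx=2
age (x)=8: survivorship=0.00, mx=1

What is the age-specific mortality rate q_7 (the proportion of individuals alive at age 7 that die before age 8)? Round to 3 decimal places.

q_7 = (l_7 − l_8) / l_7 = (0.02 − 0) / 0.02
     = 0.02 / 0.02 = 1 → 1.000

1.000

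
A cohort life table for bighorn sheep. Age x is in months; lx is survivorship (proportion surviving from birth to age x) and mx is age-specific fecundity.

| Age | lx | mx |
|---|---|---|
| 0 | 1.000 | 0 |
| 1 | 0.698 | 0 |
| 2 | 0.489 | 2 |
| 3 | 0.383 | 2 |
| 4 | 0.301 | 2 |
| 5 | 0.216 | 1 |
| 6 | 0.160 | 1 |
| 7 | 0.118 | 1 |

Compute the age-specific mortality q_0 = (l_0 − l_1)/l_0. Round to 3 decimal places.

0.302

q_0 = (l_0 − l_1) / l_0 = (1 − 0.698) / 1
     = 0.302 / 1 = 0.302 → 0.302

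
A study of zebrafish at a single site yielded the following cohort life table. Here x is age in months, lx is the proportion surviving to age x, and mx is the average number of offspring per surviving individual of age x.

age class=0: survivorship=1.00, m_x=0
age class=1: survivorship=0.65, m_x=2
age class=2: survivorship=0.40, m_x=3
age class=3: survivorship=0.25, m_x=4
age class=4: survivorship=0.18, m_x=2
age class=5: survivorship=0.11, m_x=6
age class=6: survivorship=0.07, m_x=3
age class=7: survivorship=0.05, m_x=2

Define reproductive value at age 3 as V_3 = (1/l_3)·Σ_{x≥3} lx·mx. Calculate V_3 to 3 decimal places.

lx·mx for x ≥ 3: 1, 0.36, 0.66, 0.21, 0.1 → sum = 2.33
V_3 = 2.33 / l_3 = 2.33 / 0.25 = 9.32 → 9.320

9.320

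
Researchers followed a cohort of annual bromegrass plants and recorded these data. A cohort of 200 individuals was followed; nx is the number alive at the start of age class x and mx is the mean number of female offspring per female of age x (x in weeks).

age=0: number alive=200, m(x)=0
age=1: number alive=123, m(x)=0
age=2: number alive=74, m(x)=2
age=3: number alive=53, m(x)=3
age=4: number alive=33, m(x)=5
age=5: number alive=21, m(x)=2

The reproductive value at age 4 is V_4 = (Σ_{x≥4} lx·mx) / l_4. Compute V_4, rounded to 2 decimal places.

lx = nx/n0 = nx/200: 1, 0.615, 0.37, 0.265, 0.165, 0.105
lx·mx for x ≥ 4: 0.825, 0.21 → sum = 1.035
V_4 = 1.035 / l_4 = 1.035 / 0.165 = 6.272727… → 6.27

6.27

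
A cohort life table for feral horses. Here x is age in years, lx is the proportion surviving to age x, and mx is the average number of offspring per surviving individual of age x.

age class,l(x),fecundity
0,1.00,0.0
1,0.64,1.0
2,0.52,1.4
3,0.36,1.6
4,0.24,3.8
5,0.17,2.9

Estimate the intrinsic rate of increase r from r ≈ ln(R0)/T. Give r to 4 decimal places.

R0 = Σ lx·mx = 0 + 0.64 + 0.728 + 0.576 + 0.912 + 0.493 = 3.349
Σ x·lx·mx = 9.937; T = 9.937/3.349 = 2.96715…
r ≈ ln(R0)/T = ln(3.349)/2.96715… = 0.407347… → 0.4073

0.4073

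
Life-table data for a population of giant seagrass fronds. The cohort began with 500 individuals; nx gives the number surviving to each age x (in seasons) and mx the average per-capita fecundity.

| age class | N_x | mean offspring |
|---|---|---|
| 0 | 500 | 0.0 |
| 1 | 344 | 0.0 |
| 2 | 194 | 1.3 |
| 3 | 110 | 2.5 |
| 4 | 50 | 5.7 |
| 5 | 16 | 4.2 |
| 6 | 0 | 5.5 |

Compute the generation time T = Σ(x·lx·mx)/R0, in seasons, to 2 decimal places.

lx = nx/n0 = nx/500: 1, 0.688, 0.388, 0.22, 0.1, 0.032, 0
lx·mx: 0, 0, 0.5044, 0.55, 0.57, 0.1344, 0 → R0 = 1.7588
x·lx·mx: 0, 0, 1.0088, 1.65, 2.28, 0.672, 0 → Σ = 5.6108
T = 5.6108 / 1.7588 = 3.19013… → 3.19

3.19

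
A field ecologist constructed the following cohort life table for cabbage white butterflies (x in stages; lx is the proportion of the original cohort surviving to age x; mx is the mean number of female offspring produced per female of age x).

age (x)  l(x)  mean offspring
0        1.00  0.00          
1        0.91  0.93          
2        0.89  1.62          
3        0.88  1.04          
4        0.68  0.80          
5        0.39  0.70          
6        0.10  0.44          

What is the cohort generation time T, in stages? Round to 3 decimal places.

2.529

lx·mx: 0, 0.8463, 1.4418, 0.9152, 0.544, 0.273, 0.044 → R0 = 4.0643
x·lx·mx: 0, 0.8463, 2.8836, 2.7456, 2.176, 1.365, 0.264 → Σ = 10.2805
T = 10.2805 / 4.0643 = 2.529464… → 2.529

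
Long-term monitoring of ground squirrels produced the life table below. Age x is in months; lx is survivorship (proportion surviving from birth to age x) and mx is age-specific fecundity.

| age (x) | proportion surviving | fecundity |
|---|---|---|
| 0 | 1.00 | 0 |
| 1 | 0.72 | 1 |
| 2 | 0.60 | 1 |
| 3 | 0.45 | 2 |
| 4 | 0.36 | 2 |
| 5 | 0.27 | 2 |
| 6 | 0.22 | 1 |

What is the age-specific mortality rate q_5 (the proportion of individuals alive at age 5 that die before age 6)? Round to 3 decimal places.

0.185

q_5 = (l_5 − l_6) / l_5 = (0.27 − 0.22) / 0.27
     = 0.05 / 0.27 = 0.185185… → 0.185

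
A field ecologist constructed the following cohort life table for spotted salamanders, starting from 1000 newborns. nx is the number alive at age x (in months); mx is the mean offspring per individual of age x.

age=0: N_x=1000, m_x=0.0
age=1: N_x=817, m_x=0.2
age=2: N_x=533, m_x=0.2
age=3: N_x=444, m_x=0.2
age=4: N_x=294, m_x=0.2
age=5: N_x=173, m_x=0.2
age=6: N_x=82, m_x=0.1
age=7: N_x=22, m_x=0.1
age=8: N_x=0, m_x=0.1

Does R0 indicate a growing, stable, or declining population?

lx = nx/n0 = nx/1000: 1, 0.817, 0.533, 0.444, 0.294, 0.173, 0.082, 0.022, 0
R0 = Σ lx·mx = 0 + 0.1634 + 0.1066 + 0.0888 + 0.0588 + 0.0346 + 0.0082 + 0.0022 + 0 = 0.4626
R0 < 1, so the population is declining.

declining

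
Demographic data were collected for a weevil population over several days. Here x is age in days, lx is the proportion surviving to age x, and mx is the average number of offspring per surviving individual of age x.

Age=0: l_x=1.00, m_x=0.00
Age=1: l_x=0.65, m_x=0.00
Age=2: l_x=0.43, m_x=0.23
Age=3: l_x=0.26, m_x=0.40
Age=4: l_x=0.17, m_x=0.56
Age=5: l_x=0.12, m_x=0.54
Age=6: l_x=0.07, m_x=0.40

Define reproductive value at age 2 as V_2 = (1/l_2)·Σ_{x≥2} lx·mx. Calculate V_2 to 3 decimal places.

0.909

lx·mx for x ≥ 2: 0.0989, 0.104, 0.0952, 0.0648, 0.028 → sum = 0.3909
V_2 = 0.3909 / l_2 = 0.3909 / 0.43 = 0.90907… → 0.909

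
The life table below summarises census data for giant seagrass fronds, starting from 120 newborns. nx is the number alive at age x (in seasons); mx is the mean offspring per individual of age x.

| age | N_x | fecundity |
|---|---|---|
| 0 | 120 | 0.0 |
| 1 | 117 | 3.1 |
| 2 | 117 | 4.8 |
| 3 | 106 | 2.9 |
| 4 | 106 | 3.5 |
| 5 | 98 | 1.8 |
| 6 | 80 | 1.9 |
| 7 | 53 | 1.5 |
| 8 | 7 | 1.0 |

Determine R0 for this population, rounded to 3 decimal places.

16.813

lx = nx/n0 = nx/120: 1, 0.975, 0.975, 0.88333…, 0.88333…, 0.81667…, 0.66667…, 0.44167…, 0.05833…
lx·mx by age: 0, 3.0225, 4.68, 2.561667…, 3.091667…, 1.47…, 1.266667…, 0.6625…, 0.058333…
R0 = Σ lx·mx = 16.813333… → 16.813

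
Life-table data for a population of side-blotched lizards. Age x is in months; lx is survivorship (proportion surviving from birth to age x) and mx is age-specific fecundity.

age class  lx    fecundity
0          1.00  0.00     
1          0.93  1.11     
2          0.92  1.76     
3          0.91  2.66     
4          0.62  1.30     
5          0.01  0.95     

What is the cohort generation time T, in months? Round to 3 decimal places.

2.514

lx·mx: 0, 1.0323, 1.6192, 2.4206, 0.806, 0.0095 → R0 = 5.8876
x·lx·mx: 0, 1.0323, 3.2384, 7.2618, 3.224, 0.0475 → Σ = 14.804
T = 14.804 / 5.8876 = 2.514437… → 2.514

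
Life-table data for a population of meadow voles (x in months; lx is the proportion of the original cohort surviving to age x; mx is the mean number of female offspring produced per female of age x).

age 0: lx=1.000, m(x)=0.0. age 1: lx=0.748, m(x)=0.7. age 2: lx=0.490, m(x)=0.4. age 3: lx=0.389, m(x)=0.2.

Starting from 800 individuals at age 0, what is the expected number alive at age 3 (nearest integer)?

Expected survivors = N0 · l_3 = 800 × 0.389 = 311.2 → 311

311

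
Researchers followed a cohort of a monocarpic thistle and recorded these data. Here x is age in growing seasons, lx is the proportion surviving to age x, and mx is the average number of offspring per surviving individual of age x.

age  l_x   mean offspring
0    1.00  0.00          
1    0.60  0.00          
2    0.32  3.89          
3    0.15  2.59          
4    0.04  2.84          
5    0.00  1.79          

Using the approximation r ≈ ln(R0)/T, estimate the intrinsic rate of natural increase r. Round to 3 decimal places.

0.237

R0 = Σ lx·mx = 0 + 0 + 1.2448 + 0.3885 + 0.1136 + 0 = 1.7469
Σ x·lx·mx = 4.1095; T = 4.1095/1.7469 = 2.35245…
r ≈ ln(R0)/T = ln(1.7469)/2.35245… = 0.23713… → 0.237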